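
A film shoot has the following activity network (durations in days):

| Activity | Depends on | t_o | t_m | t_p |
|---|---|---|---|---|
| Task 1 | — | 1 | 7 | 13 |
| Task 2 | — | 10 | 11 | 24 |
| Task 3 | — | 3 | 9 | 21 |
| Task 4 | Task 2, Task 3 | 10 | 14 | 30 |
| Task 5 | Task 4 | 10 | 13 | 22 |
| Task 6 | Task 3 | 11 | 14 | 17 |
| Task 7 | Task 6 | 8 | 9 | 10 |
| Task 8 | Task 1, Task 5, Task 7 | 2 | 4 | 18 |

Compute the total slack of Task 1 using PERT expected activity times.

te_Task 1 = (1 + 4·7 + 13)/6 = 42/6 = 7
te_Task 2 = (10 + 4·11 + 24)/6 = 78/6 = 13
te_Task 3 = (3 + 4·9 + 21)/6 = 60/6 = 10
te_Task 4 = (10 + 4·14 + 30)/6 = 96/6 = 16
te_Task 5 = (10 + 4·13 + 22)/6 = 84/6 = 14
te_Task 6 = (11 + 4·14 + 17)/6 = 84/6 = 14
te_Task 7 = (8 + 4·9 + 10)/6 = 54/6 = 9
te_Task 8 = (2 + 4·4 + 18)/6 = 36/6 = 6

Forward pass:
ES_Task 1 = 0; EF_Task 1 = 7
ES_Task 2 = 0; EF_Task 2 = 13
ES_Task 3 = 0; EF_Task 3 = 10
ES_Task 4 = max(EF_Task 2=13, EF_Task 3=10) = 13; EF_Task 4 = 13+16 = 29
ES_Task 5 = 29; EF_Task 5 = 29+14 = 43
ES_Task 6 = 10; EF_Task 6 = 10+14 = 24
ES_Task 7 = 24; EF_Task 7 = 24+9 = 33
ES_Task 8 = max(EF_Task 1=7, EF_Task 5=43, EF_Task 7=33) = 43; EF_Task 8 = 43+6 = 49
Expected project duration μ = 49 days. Critical path: Task 2 → Task 4 → Task 5 → Task 8.

Backward pass:
LF_Task 8 = 49; LS_Task 8 = 49−6 = 43
LF_Task 7 = LS_Task 8 = 43; LS_Task 7 = 43−9 = 34
LF_Task 6 = LS_Task 7 = 34; LS_Task 6 = 34−14 = 20
LF_Task 5 = LS_Task 8 = 43; LS_Task 5 = 43−14 = 29
LF_Task 4 = LS_Task 5 = 29; LS_Task 4 = 29−16 = 13
LF_Task 3 = min(LS_Task 4=13, LS_Task 6=20) = 13; LS_Task 3 = 13−10 = 3
LF_Task 2 = LS_Task 4 = 13; LS_Task 2 = 13−13 = 0
LF_Task 1 = LS_Task 8 = 43; LS_Task 1 = 43−7 = 36
Slack_Task 1 = LS_Task 1 − ES_Task 1 = 36 − 0 = 36

36 days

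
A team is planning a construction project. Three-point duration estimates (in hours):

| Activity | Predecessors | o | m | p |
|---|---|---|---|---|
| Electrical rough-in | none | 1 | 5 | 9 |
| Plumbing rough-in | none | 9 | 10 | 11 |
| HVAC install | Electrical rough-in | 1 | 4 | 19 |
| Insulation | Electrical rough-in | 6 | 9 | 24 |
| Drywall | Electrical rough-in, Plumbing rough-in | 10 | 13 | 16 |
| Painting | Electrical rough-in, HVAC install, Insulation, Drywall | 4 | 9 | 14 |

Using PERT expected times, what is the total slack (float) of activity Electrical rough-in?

te_Electrical rough-in = (1 + 4·5 + 9)/6 = 30/6 = 5
te_Plumbing rough-in = (9 + 4·10 + 11)/6 = 60/6 = 10
te_HVAC install = (1 + 4·4 + 19)/6 = 36/6 = 6
te_Insulation = (6 + 4·9 + 24)/6 = 66/6 = 11
te_Drywall = (10 + 4·13 + 16)/6 = 78/6 = 13
te_Painting = (4 + 4·9 + 14)/6 = 54/6 = 9

Forward pass:
ES_Electrical rough-in = 0; EF_Electrical rough-in = 5
ES_Plumbing rough-in = 0; EF_Plumbing rough-in = 10
ES_HVAC install = 5; EF_HVAC install = 5+6 = 11
ES_Insulation = 5; EF_Insulation = 5+11 = 16
ES_Drywall = max(EF_Electrical rough-in=5, EF_Plumbing rough-in=10) = 10; EF_Drywall = 10+13 = 23
ES_Painting = max(EF_Electrical rough-in=5, EF_HVAC install=11, EF_Insulation=16, EF_Drywall=23) = 23; EF_Painting = 23+9 = 32
Expected project duration μ = 32 hours. Critical path: Plumbing rough-in → Drywall → Painting.

Backward pass:
LF_Painting = 32; LS_Painting = 32−9 = 23
LF_Drywall = LS_Painting = 23; LS_Drywall = 23−13 = 10
LF_Insulation = LS_Painting = 23; LS_Insulation = 23−11 = 12
LF_HVAC install = LS_Painting = 23; LS_HVAC install = 23−6 = 17
LF_Plumbing rough-in = LS_Drywall = 10; LS_Plumbing rough-in = 10−10 = 0
LF_Electrical rough-in = min(LS_HVAC install=17, LS_Insulation=12, LS_Drywall=10, LS_Painting=23) = 10; LS_Electrical rough-in = 10−5 = 5
Slack_Electrical rough-in = LS_Electrical rough-in − ES_Electrical rough-in = 5 − 0 = 5

5 hours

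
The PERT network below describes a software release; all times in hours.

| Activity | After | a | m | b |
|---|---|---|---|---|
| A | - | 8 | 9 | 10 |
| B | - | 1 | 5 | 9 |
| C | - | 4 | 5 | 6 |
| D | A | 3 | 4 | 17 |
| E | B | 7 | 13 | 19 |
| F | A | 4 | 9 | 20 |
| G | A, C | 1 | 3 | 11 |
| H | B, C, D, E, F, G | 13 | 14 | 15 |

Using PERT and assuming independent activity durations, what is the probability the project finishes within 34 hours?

0.644

te_A = (8 + 4·9 + 10)/6 = 54/6 = 9; σ²_A = ((10−8)/6)² = 0.111
te_B = (1 + 4·5 + 9)/6 = 30/6 = 5; σ²_B = ((9−1)/6)² = 1.778
te_C = (4 + 4·5 + 6)/6 = 30/6 = 5; σ²_C = ((6−4)/6)² = 0.111
te_D = (3 + 4·4 + 17)/6 = 36/6 = 6; σ²_D = ((17−3)/6)² = 5.444
te_E = (7 + 4·13 + 19)/6 = 78/6 = 13; σ²_E = ((19−7)/6)² = 4.000
te_F = (4 + 4·9 + 20)/6 = 60/6 = 10; σ²_F = ((20−4)/6)² = 7.111
te_G = (1 + 4·3 + 11)/6 = 24/6 = 4; σ²_G = ((11−1)/6)² = 2.778
te_H = (13 + 4·14 + 15)/6 = 84/6 = 14; σ²_H = ((15−13)/6)² = 0.111

Forward pass:
ES_A = 0; EF_A = 9
ES_B = 0; EF_B = 5
ES_C = 0; EF_C = 5
ES_D = 9; EF_D = 9+6 = 15
ES_E = 5; EF_E = 5+13 = 18
ES_F = 9; EF_F = 9+10 = 19
ES_G = max(EF_A=9, EF_C=5) = 9; EF_G = 9+4 = 13
ES_H = max(EF_B=5, EF_C=5, EF_D=15, EF_E=18, EF_F=19, EF_G=13) = 19; EF_H = 19+14 = 33
Expected project duration μ = 33 hours. Critical path: A → F → H.

Variance along critical path = 0.111 + 7.111 + 0.111 = 7.333; σ = √7.333 = 2.708 hours.
Z = (34 − 33) / 2.708 = 0.369
P(T ≤ 34) = Φ(0.369) ≈ 0.644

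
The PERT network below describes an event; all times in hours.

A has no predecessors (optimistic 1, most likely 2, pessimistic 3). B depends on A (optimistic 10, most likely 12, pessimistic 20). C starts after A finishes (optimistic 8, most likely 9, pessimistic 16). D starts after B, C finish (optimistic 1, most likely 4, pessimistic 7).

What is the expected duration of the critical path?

19 hours

te_A = (1 + 4·2 + 3)/6 = 12/6 = 2
te_B = (10 + 4·12 + 20)/6 = 78/6 = 13
te_C = (8 + 4·9 + 16)/6 = 60/6 = 10
te_D = (1 + 4·4 + 7)/6 = 24/6 = 4

Forward pass:
ES_A = 0; EF_A = 2
ES_B = 2; EF_B = 2+13 = 15
ES_C = 2; EF_C = 2+10 = 12
ES_D = max(EF_B=15, EF_C=12) = 15; EF_D = 15+4 = 19
Expected project duration μ = 19 hours. Critical path: A → B → D.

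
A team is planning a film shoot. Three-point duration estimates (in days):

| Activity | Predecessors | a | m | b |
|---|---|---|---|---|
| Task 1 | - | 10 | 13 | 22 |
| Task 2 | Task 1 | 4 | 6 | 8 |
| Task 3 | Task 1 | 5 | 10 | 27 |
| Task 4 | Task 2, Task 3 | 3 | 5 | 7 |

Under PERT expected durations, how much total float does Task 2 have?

6 days

te_Task 1 = (10 + 4·13 + 22)/6 = 84/6 = 14
te_Task 2 = (4 + 4·6 + 8)/6 = 36/6 = 6
te_Task 3 = (5 + 4·10 + 27)/6 = 72/6 = 12
te_Task 4 = (3 + 4·5 + 7)/6 = 30/6 = 5

Forward pass:
ES_Task 1 = 0; EF_Task 1 = 14
ES_Task 2 = 14; EF_Task 2 = 14+6 = 20
ES_Task 3 = 14; EF_Task 3 = 14+12 = 26
ES_Task 4 = max(EF_Task 2=20, EF_Task 3=26) = 26; EF_Task 4 = 26+5 = 31
Expected project duration μ = 31 days. Critical path: Task 1 → Task 3 → Task 4.

Backward pass:
LF_Task 4 = 31; LS_Task 4 = 31−5 = 26
LF_Task 3 = LS_Task 4 = 26; LS_Task 3 = 26−12 = 14
LF_Task 2 = LS_Task 4 = 26; LS_Task 2 = 26−6 = 20
LF_Task 1 = min(LS_Task 2=20, LS_Task 3=14) = 14; LS_Task 1 = 14−14 = 0
Slack_Task 2 = LS_Task 2 − ES_Task 2 = 20 − 14 = 6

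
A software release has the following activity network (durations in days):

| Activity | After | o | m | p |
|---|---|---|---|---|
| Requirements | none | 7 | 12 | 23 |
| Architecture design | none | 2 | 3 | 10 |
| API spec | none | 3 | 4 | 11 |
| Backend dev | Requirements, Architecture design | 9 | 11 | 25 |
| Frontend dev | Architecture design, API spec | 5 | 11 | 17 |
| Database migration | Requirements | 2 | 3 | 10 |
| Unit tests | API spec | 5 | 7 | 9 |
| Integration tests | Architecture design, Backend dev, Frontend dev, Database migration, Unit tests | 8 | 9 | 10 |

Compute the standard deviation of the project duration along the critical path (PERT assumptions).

te_Requirements = (7 + 4·12 + 23)/6 = 78/6 = 13; σ²_Requirements = ((23−7)/6)² = 7.111
te_Architecture design = (2 + 4·3 + 10)/6 = 24/6 = 4; σ²_Architecture design = ((10−2)/6)² = 1.778
te_API spec = (3 + 4·4 + 11)/6 = 30/6 = 5; σ²_API spec = ((11−3)/6)² = 1.778
te_Backend dev = (9 + 4·11 + 25)/6 = 78/6 = 13; σ²_Backend dev = ((25−9)/6)² = 7.111
te_Frontend dev = (5 + 4·11 + 17)/6 = 66/6 = 11; σ²_Frontend dev = ((17−5)/6)² = 4.000
te_Database migration = (2 + 4·3 + 10)/6 = 24/6 = 4; σ²_Database migration = ((10−2)/6)² = 1.778
te_Unit tests = (5 + 4·7 + 9)/6 = 42/6 = 7; σ²_Unit tests = ((9−5)/6)² = 0.444
te_Integration tests = (8 + 4·9 + 10)/6 = 54/6 = 9; σ²_Integration tests = ((10−8)/6)² = 0.111

Forward pass:
ES_Requirements = 0; EF_Requirements = 13
ES_Architecture design = 0; EF_Architecture design = 4
ES_API spec = 0; EF_API spec = 5
ES_Backend dev = max(EF_Requirements=13, EF_Architecture design=4) = 13; EF_Backend dev = 13+13 = 26
ES_Frontend dev = max(EF_Architecture design=4, EF_API spec=5) = 5; EF_Frontend dev = 5+11 = 16
ES_Database migration = 13; EF_Database migration = 13+4 = 17
ES_Unit tests = 5; EF_Unit tests = 5+7 = 12
ES_Integration tests = max(EF_Architecture design=4, EF_Backend dev=26, EF_Frontend dev=16, EF_Database migration=17, EF_Unit tests=12) = 26; EF_Integration tests = 26+9 = 35
Expected project duration μ = 35 days. Critical path: Requirements → Backend dev → Integration tests.

Variance along critical path = 7.111 + 7.111 + 0.111 = 14.333
σ = √14.333 = 3.786 days

3.79 days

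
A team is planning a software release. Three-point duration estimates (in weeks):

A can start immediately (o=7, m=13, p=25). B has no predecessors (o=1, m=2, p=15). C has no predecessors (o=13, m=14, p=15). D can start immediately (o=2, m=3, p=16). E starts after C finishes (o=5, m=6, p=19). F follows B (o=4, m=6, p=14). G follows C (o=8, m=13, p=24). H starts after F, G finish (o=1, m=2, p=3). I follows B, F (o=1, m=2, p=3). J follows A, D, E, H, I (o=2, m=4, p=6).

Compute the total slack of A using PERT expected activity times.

16 weeks

te_A = (7 + 4·13 + 25)/6 = 84/6 = 14
te_B = (1 + 4·2 + 15)/6 = 24/6 = 4
te_C = (13 + 4·14 + 15)/6 = 84/6 = 14
te_D = (2 + 4·3 + 16)/6 = 30/6 = 5
te_E = (5 + 4·6 + 19)/6 = 48/6 = 8
te_F = (4 + 4·6 + 14)/6 = 42/6 = 7
te_G = (8 + 4·13 + 24)/6 = 84/6 = 14
te_H = (1 + 4·2 + 3)/6 = 12/6 = 2
te_I = (1 + 4·2 + 3)/6 = 12/6 = 2
te_J = (2 + 4·4 + 6)/6 = 24/6 = 4

Forward pass:
ES_A = 0; EF_A = 14
ES_B = 0; EF_B = 4
ES_C = 0; EF_C = 14
ES_D = 0; EF_D = 5
ES_E = 14; EF_E = 14+8 = 22
ES_F = 4; EF_F = 4+7 = 11
ES_G = 14; EF_G = 14+14 = 28
ES_H = max(EF_F=11, EF_G=28) = 28; EF_H = 28+2 = 30
ES_I = max(EF_B=4, EF_F=11) = 11; EF_I = 11+2 = 13
ES_J = max(EF_A=14, EF_D=5, EF_E=22, EF_H=30, EF_I=13) = 30; EF_J = 30+4 = 34
Expected project duration μ = 34 weeks. Critical path: C → G → H → J.

Backward pass:
LF_J = 34; LS_J = 34−4 = 30
LF_I = LS_J = 30; LS_I = 30−2 = 28
LF_H = LS_J = 30; LS_H = 30−2 = 28
LF_G = LS_H = 28; LS_G = 28−14 = 14
LF_F = min(LS_H=28, LS_I=28) = 28; LS_F = 28−7 = 21
LF_E = LS_J = 30; LS_E = 30−8 = 22
LF_D = LS_J = 30; LS_D = 30−5 = 25
LF_C = min(LS_E=22, LS_G=14) = 14; LS_C = 14−14 = 0
LF_B = min(LS_F=21, LS_I=28) = 21; LS_B = 21−4 = 17
LF_A = LS_J = 30; LS_A = 30−14 = 16
Slack_A = LS_A − ES_A = 16 − 0 = 16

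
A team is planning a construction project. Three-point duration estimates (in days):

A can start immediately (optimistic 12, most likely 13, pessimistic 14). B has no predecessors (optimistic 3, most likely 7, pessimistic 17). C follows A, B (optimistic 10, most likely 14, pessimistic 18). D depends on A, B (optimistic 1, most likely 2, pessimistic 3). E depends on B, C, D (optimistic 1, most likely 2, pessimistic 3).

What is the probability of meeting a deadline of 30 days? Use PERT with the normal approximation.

0.760

te_A = (12 + 4·13 + 14)/6 = 78/6 = 13; σ²_A = ((14−12)/6)² = 0.111
te_B = (3 + 4·7 + 17)/6 = 48/6 = 8; σ²_B = ((17−3)/6)² = 5.444
te_C = (10 + 4·14 + 18)/6 = 84/6 = 14; σ²_C = ((18−10)/6)² = 1.778
te_D = (1 + 4·2 + 3)/6 = 12/6 = 2; σ²_D = ((3−1)/6)² = 0.111
te_E = (1 + 4·2 + 3)/6 = 12/6 = 2; σ²_E = ((3−1)/6)² = 0.111

Forward pass:
ES_A = 0; EF_A = 13
ES_B = 0; EF_B = 8
ES_C = max(EF_A=13, EF_B=8) = 13; EF_C = 13+14 = 27
ES_D = max(EF_A=13, EF_B=8) = 13; EF_D = 13+2 = 15
ES_E = max(EF_B=8, EF_C=27, EF_D=15) = 27; EF_E = 27+2 = 29
Expected project duration μ = 29 days. Critical path: A → C → E.

Variance along critical path = 0.111 + 1.778 + 0.111 = 2.000; σ = √2.000 = 1.414 days.
Z = (30 − 29) / 1.414 = 0.707
P(T ≤ 30) = Φ(0.707) ≈ 0.760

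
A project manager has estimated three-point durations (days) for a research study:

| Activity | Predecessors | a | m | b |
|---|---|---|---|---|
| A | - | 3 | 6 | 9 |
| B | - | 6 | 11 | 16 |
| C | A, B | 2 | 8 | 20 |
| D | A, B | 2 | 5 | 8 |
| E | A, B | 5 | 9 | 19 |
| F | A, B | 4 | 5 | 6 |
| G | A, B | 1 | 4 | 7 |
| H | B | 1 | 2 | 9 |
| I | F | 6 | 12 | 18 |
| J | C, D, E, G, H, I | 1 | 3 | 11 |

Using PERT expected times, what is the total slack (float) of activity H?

te_A = (3 + 4·6 + 9)/6 = 36/6 = 6
te_B = (6 + 4·11 + 16)/6 = 66/6 = 11
te_C = (2 + 4·8 + 20)/6 = 54/6 = 9
te_D = (2 + 4·5 + 8)/6 = 30/6 = 5
te_E = (5 + 4·9 + 19)/6 = 60/6 = 10
te_F = (4 + 4·5 + 6)/6 = 30/6 = 5
te_G = (1 + 4·4 + 7)/6 = 24/6 = 4
te_H = (1 + 4·2 + 9)/6 = 18/6 = 3
te_I = (6 + 4·12 + 18)/6 = 72/6 = 12
te_J = (1 + 4·3 + 11)/6 = 24/6 = 4

Forward pass:
ES_A = 0; EF_A = 6
ES_B = 0; EF_B = 11
ES_C = max(EF_A=6, EF_B=11) = 11; EF_C = 11+9 = 20
ES_D = max(EF_A=6, EF_B=11) = 11; EF_D = 11+5 = 16
ES_E = max(EF_A=6, EF_B=11) = 11; EF_E = 11+10 = 21
ES_F = max(EF_A=6, EF_B=11) = 11; EF_F = 11+5 = 16
ES_G = max(EF_A=6, EF_B=11) = 11; EF_G = 11+4 = 15
ES_H = 11; EF_H = 11+3 = 14
ES_I = 16; EF_I = 16+12 = 28
ES_J = max(EF_C=20, EF_D=16, EF_E=21, EF_G=15, EF_H=14, EF_I=28) = 28; EF_J = 28+4 = 32
Expected project duration μ = 32 days. Critical path: B → F → I → J.

Backward pass:
LF_J = 32; LS_J = 32−4 = 28
LF_I = LS_J = 28; LS_I = 28−12 = 16
LF_H = LS_J = 28; LS_H = 28−3 = 25
LF_G = LS_J = 28; LS_G = 28−4 = 24
LF_F = LS_I = 16; LS_F = 16−5 = 11
LF_E = LS_J = 28; LS_E = 28−10 = 18
LF_D = LS_J = 28; LS_D = 28−5 = 23
LF_C = LS_J = 28; LS_C = 28−9 = 19
LF_B = min(LS_C=19, LS_D=23, LS_E=18, LS_F=11, LS_G=24, LS_H=25) = 11; LS_B = 11−11 = 0
LF_A = min(LS_C=19, LS_D=23, LS_E=18, LS_F=11, LS_G=24) = 11; LS_A = 11−6 = 5
Slack_H = LS_H − ES_H = 25 − 11 = 14

14 days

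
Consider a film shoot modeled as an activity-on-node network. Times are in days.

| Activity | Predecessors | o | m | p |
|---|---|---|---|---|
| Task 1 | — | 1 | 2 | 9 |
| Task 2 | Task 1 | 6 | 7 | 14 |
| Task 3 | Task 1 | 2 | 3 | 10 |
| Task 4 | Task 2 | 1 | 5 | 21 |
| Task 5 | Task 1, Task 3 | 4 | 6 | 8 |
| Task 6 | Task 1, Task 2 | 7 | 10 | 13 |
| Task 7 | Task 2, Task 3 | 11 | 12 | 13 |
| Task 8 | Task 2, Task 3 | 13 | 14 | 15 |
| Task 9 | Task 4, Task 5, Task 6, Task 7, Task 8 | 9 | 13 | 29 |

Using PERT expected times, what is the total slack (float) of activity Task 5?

te_Task 1 = (1 + 4·2 + 9)/6 = 18/6 = 3
te_Task 2 = (6 + 4·7 + 14)/6 = 48/6 = 8
te_Task 3 = (2 + 4·3 + 10)/6 = 24/6 = 4
te_Task 4 = (1 + 4·5 + 21)/6 = 42/6 = 7
te_Task 5 = (4 + 4·6 + 8)/6 = 36/6 = 6
te_Task 6 = (7 + 4·10 + 13)/6 = 60/6 = 10
te_Task 7 = (11 + 4·12 + 13)/6 = 72/6 = 12
te_Task 8 = (13 + 4·14 + 15)/6 = 84/6 = 14
te_Task 9 = (9 + 4·13 + 29)/6 = 90/6 = 15

Forward pass:
ES_Task 1 = 0; EF_Task 1 = 3
ES_Task 2 = 3; EF_Task 2 = 3+8 = 11
ES_Task 3 = 3; EF_Task 3 = 3+4 = 7
ES_Task 4 = 11; EF_Task 4 = 11+7 = 18
ES_Task 5 = max(EF_Task 1=3, EF_Task 3=7) = 7; EF_Task 5 = 7+6 = 13
ES_Task 6 = max(EF_Task 1=3, EF_Task 2=11) = 11; EF_Task 6 = 11+10 = 21
ES_Task 7 = max(EF_Task 2=11, EF_Task 3=7) = 11; EF_Task 7 = 11+12 = 23
ES_Task 8 = max(EF_Task 2=11, EF_Task 3=7) = 11; EF_Task 8 = 11+14 = 25
ES_Task 9 = max(EF_Task 4=18, EF_Task 5=13, EF_Task 6=21, EF_Task 7=23, EF_Task 8=25) = 25; EF_Task 9 = 25+15 = 40
Expected project duration μ = 40 days. Critical path: Task 1 → Task 2 → Task 8 → Task 9.

Backward pass:
LF_Task 9 = 40; LS_Task 9 = 40−15 = 25
LF_Task 8 = LS_Task 9 = 25; LS_Task 8 = 25−14 = 11
LF_Task 7 = LS_Task 9 = 25; LS_Task 7 = 25−12 = 13
LF_Task 6 = LS_Task 9 = 25; LS_Task 6 = 25−10 = 15
LF_Task 5 = LS_Task 9 = 25; LS_Task 5 = 25−6 = 19
LF_Task 4 = LS_Task 9 = 25; LS_Task 4 = 25−7 = 18
LF_Task 3 = min(LS_Task 5=19, LS_Task 7=13, LS_Task 8=11) = 11; LS_Task 3 = 11−4 = 7
LF_Task 2 = min(LS_Task 4=18, LS_Task 6=15, LS_Task 7=13, LS_Task 8=11) = 11; LS_Task 2 = 11−8 = 3
LF_Task 1 = min(LS_Task 2=3, LS_Task 3=7, LS_Task 5=19, LS_Task 6=15) = 3; LS_Task 1 = 3−3 = 0
Slack_Task 5 = LS_Task 5 − ES_Task 5 = 19 − 7 = 12

12 days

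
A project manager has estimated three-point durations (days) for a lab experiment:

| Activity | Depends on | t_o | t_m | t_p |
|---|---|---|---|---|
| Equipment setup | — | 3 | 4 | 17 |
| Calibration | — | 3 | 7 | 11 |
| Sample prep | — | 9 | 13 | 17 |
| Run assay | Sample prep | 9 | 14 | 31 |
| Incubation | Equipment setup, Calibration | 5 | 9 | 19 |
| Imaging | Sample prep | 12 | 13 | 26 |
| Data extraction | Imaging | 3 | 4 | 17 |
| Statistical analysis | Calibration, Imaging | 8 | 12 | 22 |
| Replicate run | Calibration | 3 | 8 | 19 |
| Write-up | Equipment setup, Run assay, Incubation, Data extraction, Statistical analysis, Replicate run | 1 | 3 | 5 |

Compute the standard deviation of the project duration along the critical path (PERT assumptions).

te_Equipment setup = (3 + 4·4 + 17)/6 = 36/6 = 6; σ²_Equipment setup = ((17−3)/6)² = 5.444
te_Calibration = (3 + 4·7 + 11)/6 = 42/6 = 7; σ²_Calibration = ((11−3)/6)² = 1.778
te_Sample prep = (9 + 4·13 + 17)/6 = 78/6 = 13; σ²_Sample prep = ((17−9)/6)² = 1.778
te_Run assay = (9 + 4·14 + 31)/6 = 96/6 = 16; σ²_Run assay = ((31−9)/6)² = 13.444
te_Incubation = (5 + 4·9 + 19)/6 = 60/6 = 10; σ²_Incubation = ((19−5)/6)² = 5.444
te_Imaging = (12 + 4·13 + 26)/6 = 90/6 = 15; σ²_Imaging = ((26−12)/6)² = 5.444
te_Data extraction = (3 + 4·4 + 17)/6 = 36/6 = 6; σ²_Data extraction = ((17−3)/6)² = 5.444
te_Statistical analysis = (8 + 4·12 + 22)/6 = 78/6 = 13; σ²_Statistical analysis = ((22−8)/6)² = 5.444
te_Replicate run = (3 + 4·8 + 19)/6 = 54/6 = 9; σ²_Replicate run = ((19−3)/6)² = 7.111
te_Write-up = (1 + 4·3 + 5)/6 = 18/6 = 3; σ²_Write-up = ((5−1)/6)² = 0.444

Forward pass:
ES_Equipment setup = 0; EF_Equipment setup = 6
ES_Calibration = 0; EF_Calibration = 7
ES_Sample prep = 0; EF_Sample prep = 13
ES_Run assay = 13; EF_Run assay = 13+16 = 29
ES_Incubation = max(EF_Equipment setup=6, EF_Calibration=7) = 7; EF_Incubation = 7+10 = 17
ES_Imaging = 13; EF_Imaging = 13+15 = 28
ES_Data extraction = 28; EF_Data extraction = 28+6 = 34
ES_Statistical analysis = max(EF_Calibration=7, EF_Imaging=28) = 28; EF_Statistical analysis = 28+13 = 41
ES_Replicate run = 7; EF_Replicate run = 7+9 = 16
ES_Write-up = max(EF_Equipment setup=6, EF_Run assay=29, EF_Incubation=17, EF_Data extraction=34, EF_Statistical analysis=41, EF_Replicate run=16) = 41; EF_Write-up = 41+3 = 44
Expected project duration μ = 44 days. Critical path: Sample prep → Imaging → Statistical analysis → Write-up.

Variance along critical path = 1.778 + 5.444 + 5.444 + 0.444 = 13.111
σ = √13.111 = 3.621 days

3.62 days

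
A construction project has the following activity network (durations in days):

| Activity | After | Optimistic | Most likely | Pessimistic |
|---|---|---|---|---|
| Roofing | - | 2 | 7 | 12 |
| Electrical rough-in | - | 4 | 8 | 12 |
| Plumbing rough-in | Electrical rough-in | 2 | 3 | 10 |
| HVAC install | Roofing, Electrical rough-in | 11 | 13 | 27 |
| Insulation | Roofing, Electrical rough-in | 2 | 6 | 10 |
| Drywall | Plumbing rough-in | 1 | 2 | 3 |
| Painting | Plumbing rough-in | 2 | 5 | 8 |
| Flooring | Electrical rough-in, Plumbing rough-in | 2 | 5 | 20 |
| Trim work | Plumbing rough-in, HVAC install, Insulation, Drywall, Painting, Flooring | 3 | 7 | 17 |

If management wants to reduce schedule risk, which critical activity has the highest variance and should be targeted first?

te_Roofing = (2 + 4·7 + 12)/6 = 42/6 = 7; σ²_Roofing = ((12−2)/6)² = 2.778
te_Electrical rough-in = (4 + 4·8 + 12)/6 = 48/6 = 8; σ²_Electrical rough-in = ((12−4)/6)² = 1.778
te_Plumbing rough-in = (2 + 4·3 + 10)/6 = 24/6 = 4; σ²_Plumbing rough-in = ((10−2)/6)² = 1.778
te_HVAC install = (11 + 4·13 + 27)/6 = 90/6 = 15; σ²_HVAC install = ((27−11)/6)² = 7.111
te_Insulation = (2 + 4·6 + 10)/6 = 36/6 = 6; σ²_Insulation = ((10−2)/6)² = 1.778
te_Drywall = (1 + 4·2 + 3)/6 = 12/6 = 2; σ²_Drywall = ((3−1)/6)² = 0.111
te_Painting = (2 + 4·5 + 8)/6 = 30/6 = 5; σ²_Painting = ((8−2)/6)² = 1.000
te_Flooring = (2 + 4·5 + 20)/6 = 42/6 = 7; σ²_Flooring = ((20−2)/6)² = 9.000
te_Trim work = (3 + 4·7 + 17)/6 = 48/6 = 8; σ²_Trim work = ((17−3)/6)² = 5.444

Forward pass:
ES_Roofing = 0; EF_Roofing = 7
ES_Electrical rough-in = 0; EF_Electrical rough-in = 8
ES_Plumbing rough-in = 8; EF_Plumbing rough-in = 8+4 = 12
ES_HVAC install = max(EF_Roofing=7, EF_Electrical rough-in=8) = 8; EF_HVAC install = 8+15 = 23
ES_Insulation = max(EF_Roofing=7, EF_Electrical rough-in=8) = 8; EF_Insulation = 8+6 = 14
ES_Drywall = 12; EF_Drywall = 12+2 = 14
ES_Painting = 12; EF_Painting = 12+5 = 17
ES_Flooring = max(EF_Electrical rough-in=8, EF_Plumbing rough-in=12) = 12; EF_Flooring = 12+7 = 19
ES_Trim work = max(EF_Plumbing rough-in=12, EF_HVAC install=23, EF_Insulation=14, EF_Drywall=14, EF_Painting=17, EF_Flooring=19) = 23; EF_Trim work = 23+8 = 31
Expected project duration μ = 31 days. Critical path: Electrical rough-in → HVAC install → Trim work.

Variances on critical path: σ²_Electrical rough-in=1.778, σ²_HVAC install=7.111, σ²_Trim work=5.444.
Largest is σ²_HVAC install = 7.111.

HVAC install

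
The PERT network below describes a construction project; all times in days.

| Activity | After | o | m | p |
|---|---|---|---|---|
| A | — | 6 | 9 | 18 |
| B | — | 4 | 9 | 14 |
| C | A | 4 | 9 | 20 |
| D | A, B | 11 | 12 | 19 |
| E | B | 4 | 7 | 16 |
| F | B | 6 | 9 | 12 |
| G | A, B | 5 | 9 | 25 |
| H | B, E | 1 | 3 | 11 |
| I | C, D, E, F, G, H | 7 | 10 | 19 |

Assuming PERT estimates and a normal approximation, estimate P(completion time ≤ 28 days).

0.028

te_A = (6 + 4·9 + 18)/6 = 60/6 = 10; σ²_A = ((18−6)/6)² = 4.000
te_B = (4 + 4·9 + 14)/6 = 54/6 = 9; σ²_B = ((14−4)/6)² = 2.778
te_C = (4 + 4·9 + 20)/6 = 60/6 = 10; σ²_C = ((20−4)/6)² = 7.111
te_D = (11 + 4·12 + 19)/6 = 78/6 = 13; σ²_D = ((19−11)/6)² = 1.778
te_E = (4 + 4·7 + 16)/6 = 48/6 = 8; σ²_E = ((16−4)/6)² = 4.000
te_F = (6 + 4·9 + 12)/6 = 54/6 = 9; σ²_F = ((12−6)/6)² = 1.000
te_G = (5 + 4·9 + 25)/6 = 66/6 = 11; σ²_G = ((25−5)/6)² = 11.111
te_H = (1 + 4·3 + 11)/6 = 24/6 = 4; σ²_H = ((11−1)/6)² = 2.778
te_I = (7 + 4·10 + 19)/6 = 66/6 = 11; σ²_I = ((19−7)/6)² = 4.000

Forward pass:
ES_A = 0; EF_A = 10
ES_B = 0; EF_B = 9
ES_C = 10; EF_C = 10+10 = 20
ES_D = max(EF_A=10, EF_B=9) = 10; EF_D = 10+13 = 23
ES_E = 9; EF_E = 9+8 = 17
ES_F = 9; EF_F = 9+9 = 18
ES_G = max(EF_A=10, EF_B=9) = 10; EF_G = 10+11 = 21
ES_H = max(EF_B=9, EF_E=17) = 17; EF_H = 17+4 = 21
ES_I = max(EF_C=20, EF_D=23, EF_E=17, EF_F=18, EF_G=21, EF_H=21) = 23; EF_I = 23+11 = 34
Expected project duration μ = 34 days. Critical path: A → D → I.

Variance along critical path = 4.000 + 1.778 + 4.000 = 9.778; σ = √9.778 = 3.127 days.
Z = (28 − 34) / 3.127 = -1.919
P(T ≤ 28) = Φ(-1.919) ≈ 0.028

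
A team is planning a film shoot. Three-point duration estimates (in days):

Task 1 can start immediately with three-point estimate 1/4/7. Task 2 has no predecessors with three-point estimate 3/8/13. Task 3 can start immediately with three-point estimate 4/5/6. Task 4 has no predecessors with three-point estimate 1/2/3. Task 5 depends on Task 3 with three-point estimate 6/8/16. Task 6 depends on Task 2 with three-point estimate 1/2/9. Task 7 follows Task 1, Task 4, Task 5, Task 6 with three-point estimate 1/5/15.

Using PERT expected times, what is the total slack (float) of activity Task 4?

te_Task 1 = (1 + 4·4 + 7)/6 = 24/6 = 4
te_Task 2 = (3 + 4·8 + 13)/6 = 48/6 = 8
te_Task 3 = (4 + 4·5 + 6)/6 = 30/6 = 5
te_Task 4 = (1 + 4·2 + 3)/6 = 12/6 = 2
te_Task 5 = (6 + 4·8 + 16)/6 = 54/6 = 9
te_Task 6 = (1 + 4·2 + 9)/6 = 18/6 = 3
te_Task 7 = (1 + 4·5 + 15)/6 = 36/6 = 6

Forward pass:
ES_Task 1 = 0; EF_Task 1 = 4
ES_Task 2 = 0; EF_Task 2 = 8
ES_Task 3 = 0; EF_Task 3 = 5
ES_Task 4 = 0; EF_Task 4 = 2
ES_Task 5 = 5; EF_Task 5 = 5+9 = 14
ES_Task 6 = 8; EF_Task 6 = 8+3 = 11
ES_Task 7 = max(EF_Task 1=4, EF_Task 4=2, EF_Task 5=14, EF_Task 6=11) = 14; EF_Task 7 = 14+6 = 20
Expected project duration μ = 20 days. Critical path: Task 3 → Task 5 → Task 7.

Backward pass:
LF_Task 7 = 20; LS_Task 7 = 20−6 = 14
LF_Task 6 = LS_Task 7 = 14; LS_Task 6 = 14−3 = 11
LF_Task 5 = LS_Task 7 = 14; LS_Task 5 = 14−9 = 5
LF_Task 4 = LS_Task 7 = 14; LS_Task 4 = 14−2 = 12
LF_Task 3 = LS_Task 5 = 5; LS_Task 3 = 5−5 = 0
LF_Task 2 = LS_Task 6 = 11; LS_Task 2 = 11−8 = 3
LF_Task 1 = LS_Task 7 = 14; LS_Task 1 = 14−4 = 10
Slack_Task 4 = LS_Task 4 − ES_Task 4 = 12 − 0 = 12

12 days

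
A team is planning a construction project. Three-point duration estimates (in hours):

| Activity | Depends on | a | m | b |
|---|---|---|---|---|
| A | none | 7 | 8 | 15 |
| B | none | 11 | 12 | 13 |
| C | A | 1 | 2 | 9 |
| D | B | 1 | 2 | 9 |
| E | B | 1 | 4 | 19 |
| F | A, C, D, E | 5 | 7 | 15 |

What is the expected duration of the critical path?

te_A = (7 + 4·8 + 15)/6 = 54/6 = 9
te_B = (11 + 4·12 + 13)/6 = 72/6 = 12
te_C = (1 + 4·2 + 9)/6 = 18/6 = 3
te_D = (1 + 4·2 + 9)/6 = 18/6 = 3
te_E = (1 + 4·4 + 19)/6 = 36/6 = 6
te_F = (5 + 4·7 + 15)/6 = 48/6 = 8

Forward pass:
ES_A = 0; EF_A = 9
ES_B = 0; EF_B = 12
ES_C = 9; EF_C = 9+3 = 12
ES_D = 12; EF_D = 12+3 = 15
ES_E = 12; EF_E = 12+6 = 18
ES_F = max(EF_A=9, EF_C=12, EF_D=15, EF_E=18) = 18; EF_F = 18+8 = 26
Expected project duration μ = 26 hours. Critical path: B → E → F.

26 hours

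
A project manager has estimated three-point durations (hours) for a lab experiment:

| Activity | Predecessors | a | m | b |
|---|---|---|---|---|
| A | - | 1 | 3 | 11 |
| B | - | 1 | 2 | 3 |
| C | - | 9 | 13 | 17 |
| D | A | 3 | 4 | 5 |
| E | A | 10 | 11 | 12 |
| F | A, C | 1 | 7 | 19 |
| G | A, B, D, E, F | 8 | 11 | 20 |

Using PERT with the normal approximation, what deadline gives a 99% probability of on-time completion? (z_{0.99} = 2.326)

te_A = (1 + 4·3 + 11)/6 = 24/6 = 4; σ²_A = ((11−1)/6)² = 2.778
te_B = (1 + 4·2 + 3)/6 = 12/6 = 2; σ²_B = ((3−1)/6)² = 0.111
te_C = (9 + 4·13 + 17)/6 = 78/6 = 13; σ²_C = ((17−9)/6)² = 1.778
te_D = (3 + 4·4 + 5)/6 = 24/6 = 4; σ²_D = ((5−3)/6)² = 0.111
te_E = (10 + 4·11 + 12)/6 = 66/6 = 11; σ²_E = ((12−10)/6)² = 0.111
te_F = (1 + 4·7 + 19)/6 = 48/6 = 8; σ²_F = ((19−1)/6)² = 9.000
te_G = (8 + 4·11 + 20)/6 = 72/6 = 12; σ²_G = ((20−8)/6)² = 4.000

Forward pass:
ES_A = 0; EF_A = 4
ES_B = 0; EF_B = 2
ES_C = 0; EF_C = 13
ES_D = 4; EF_D = 4+4 = 8
ES_E = 4; EF_E = 4+11 = 15
ES_F = max(EF_A=4, EF_C=13) = 13; EF_F = 13+8 = 21
ES_G = max(EF_A=4, EF_B=2, EF_D=8, EF_E=15, EF_F=21) = 21; EF_G = 21+12 = 33
Expected project duration μ = 33 hours. Critical path: C → F → G.

Variance along critical path = 1.778 + 9.000 + 4.000 = 14.778; σ = 3.844 hours.
D = μ + z·σ = 33 + 2.326·3.844 = 41.9 hours

41.9 hours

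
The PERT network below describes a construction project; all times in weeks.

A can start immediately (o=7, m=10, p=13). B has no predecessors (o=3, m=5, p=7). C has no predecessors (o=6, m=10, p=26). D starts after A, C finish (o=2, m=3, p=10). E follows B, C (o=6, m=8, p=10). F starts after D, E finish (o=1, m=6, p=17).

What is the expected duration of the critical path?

27 weeks

te_A = (7 + 4·10 + 13)/6 = 60/6 = 10
te_B = (3 + 4·5 + 7)/6 = 30/6 = 5
te_C = (6 + 4·10 + 26)/6 = 72/6 = 12
te_D = (2 + 4·3 + 10)/6 = 24/6 = 4
te_E = (6 + 4·8 + 10)/6 = 48/6 = 8
te_F = (1 + 4·6 + 17)/6 = 42/6 = 7

Forward pass:
ES_A = 0; EF_A = 10
ES_B = 0; EF_B = 5
ES_C = 0; EF_C = 12
ES_D = max(EF_A=10, EF_C=12) = 12; EF_D = 12+4 = 16
ES_E = max(EF_B=5, EF_C=12) = 12; EF_E = 12+8 = 20
ES_F = max(EF_D=16, EF_E=20) = 20; EF_F = 20+7 = 27
Expected project duration μ = 27 weeks. Critical path: C → E → F.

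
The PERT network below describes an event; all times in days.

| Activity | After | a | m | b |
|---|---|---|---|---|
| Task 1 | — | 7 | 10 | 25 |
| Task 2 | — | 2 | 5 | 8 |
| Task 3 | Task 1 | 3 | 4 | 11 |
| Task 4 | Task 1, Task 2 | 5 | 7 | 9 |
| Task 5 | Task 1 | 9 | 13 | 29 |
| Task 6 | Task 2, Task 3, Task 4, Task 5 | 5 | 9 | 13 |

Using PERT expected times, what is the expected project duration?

te_Task 1 = (7 + 4·10 + 25)/6 = 72/6 = 12
te_Task 2 = (2 + 4·5 + 8)/6 = 30/6 = 5
te_Task 3 = (3 + 4·4 + 11)/6 = 30/6 = 5
te_Task 4 = (5 + 4·7 + 9)/6 = 42/6 = 7
te_Task 5 = (9 + 4·13 + 29)/6 = 90/6 = 15
te_Task 6 = (5 + 4·9 + 13)/6 = 54/6 = 9

Forward pass:
ES_Task 1 = 0; EF_Task 1 = 12
ES_Task 2 = 0; EF_Task 2 = 5
ES_Task 3 = 12; EF_Task 3 = 12+5 = 17
ES_Task 4 = max(EF_Task 1=12, EF_Task 2=5) = 12; EF_Task 4 = 12+7 = 19
ES_Task 5 = 12; EF_Task 5 = 12+15 = 27
ES_Task 6 = max(EF_Task 2=5, EF_Task 3=17, EF_Task 4=19, EF_Task 5=27) = 27; EF_Task 6 = 27+9 = 36
Expected project duration μ = 36 days. Critical path: Task 1 → Task 5 → Task 6.

36 days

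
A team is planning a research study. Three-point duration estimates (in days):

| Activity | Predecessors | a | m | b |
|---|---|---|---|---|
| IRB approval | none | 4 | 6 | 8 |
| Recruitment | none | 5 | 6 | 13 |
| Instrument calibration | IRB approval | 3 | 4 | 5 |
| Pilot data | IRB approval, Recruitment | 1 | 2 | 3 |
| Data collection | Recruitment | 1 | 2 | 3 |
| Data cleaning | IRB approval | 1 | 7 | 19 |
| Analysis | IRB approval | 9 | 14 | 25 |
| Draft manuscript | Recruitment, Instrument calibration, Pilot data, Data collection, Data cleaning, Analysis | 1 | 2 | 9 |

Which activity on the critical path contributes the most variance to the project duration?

Analysis

te_IRB approval = (4 + 4·6 + 8)/6 = 36/6 = 6; σ²_IRB approval = ((8−4)/6)² = 0.444
te_Recruitment = (5 + 4·6 + 13)/6 = 42/6 = 7; σ²_Recruitment = ((13−5)/6)² = 1.778
te_Instrument calibration = (3 + 4·4 + 5)/6 = 24/6 = 4; σ²_Instrument calibration = ((5−3)/6)² = 0.111
te_Pilot data = (1 + 4·2 + 3)/6 = 12/6 = 2; σ²_Pilot data = ((3−1)/6)² = 0.111
te_Data collection = (1 + 4·2 + 3)/6 = 12/6 = 2; σ²_Data collection = ((3−1)/6)² = 0.111
te_Data cleaning = (1 + 4·7 + 19)/6 = 48/6 = 8; σ²_Data cleaning = ((19−1)/6)² = 9.000
te_Analysis = (9 + 4·14 + 25)/6 = 90/6 = 15; σ²_Analysis = ((25−9)/6)² = 7.111
te_Draft manuscript = (1 + 4·2 + 9)/6 = 18/6 = 3; σ²_Draft manuscript = ((9−1)/6)² = 1.778

Forward pass:
ES_IRB approval = 0; EF_IRB approval = 6
ES_Recruitment = 0; EF_Recruitment = 7
ES_Instrument calibration = 6; EF_Instrument calibration = 6+4 = 10
ES_Pilot data = max(EF_IRB approval=6, EF_Recruitment=7) = 7; EF_Pilot data = 7+2 = 9
ES_Data collection = 7; EF_Data collection = 7+2 = 9
ES_Data cleaning = 6; EF_Data cleaning = 6+8 = 14
ES_Analysis = 6; EF_Analysis = 6+15 = 21
ES_Draft manuscript = max(EF_Recruitment=7, EF_Instrument calibration=10, EF_Pilot data=9, EF_Data collection=9, EF_Data cleaning=14, EF_Analysis=21) = 21; EF_Draft manuscript = 21+3 = 24
Expected project duration μ = 24 days. Critical path: IRB approval → Analysis → Draft manuscript.

Variances on critical path: σ²_IRB approval=0.444, σ²_Analysis=7.111, σ²_Draft manuscript=1.778.
Largest is σ²_Analysis = 7.111.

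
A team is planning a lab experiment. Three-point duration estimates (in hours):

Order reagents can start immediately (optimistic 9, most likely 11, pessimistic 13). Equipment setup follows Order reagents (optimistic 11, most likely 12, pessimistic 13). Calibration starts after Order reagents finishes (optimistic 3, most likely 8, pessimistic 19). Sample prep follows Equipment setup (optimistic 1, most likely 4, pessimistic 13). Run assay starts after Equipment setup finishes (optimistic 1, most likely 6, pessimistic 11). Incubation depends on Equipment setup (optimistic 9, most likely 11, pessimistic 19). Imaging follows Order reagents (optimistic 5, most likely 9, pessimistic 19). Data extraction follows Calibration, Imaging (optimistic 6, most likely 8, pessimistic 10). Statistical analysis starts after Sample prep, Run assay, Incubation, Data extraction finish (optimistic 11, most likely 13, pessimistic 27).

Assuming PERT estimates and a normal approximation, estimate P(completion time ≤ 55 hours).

te_Order reagents = (9 + 4·11 + 13)/6 = 66/6 = 11; σ²_Order reagents = ((13−9)/6)² = 0.444
te_Equipment setup = (11 + 4·12 + 13)/6 = 72/6 = 12; σ²_Equipment setup = ((13−11)/6)² = 0.111
te_Calibration = (3 + 4·8 + 19)/6 = 54/6 = 9; σ²_Calibration = ((19−3)/6)² = 7.111
te_Sample prep = (1 + 4·4 + 13)/6 = 30/6 = 5; σ²_Sample prep = ((13−1)/6)² = 4.000
te_Run assay = (1 + 4·6 + 11)/6 = 36/6 = 6; σ²_Run assay = ((11−1)/6)² = 2.778
te_Incubation = (9 + 4·11 + 19)/6 = 72/6 = 12; σ²_Incubation = ((19−9)/6)² = 2.778
te_Imaging = (5 + 4·9 + 19)/6 = 60/6 = 10; σ²_Imaging = ((19−5)/6)² = 5.444
te_Data extraction = (6 + 4·8 + 10)/6 = 48/6 = 8; σ²_Data extraction = ((10−6)/6)² = 0.444
te_Statistical analysis = (11 + 4·13 + 27)/6 = 90/6 = 15; σ²_Statistical analysis = ((27−11)/6)² = 7.111

Forward pass:
ES_Order reagents = 0; EF_Order reagents = 11
ES_Equipment setup = 11; EF_Equipment setup = 11+12 = 23
ES_Calibration = 11; EF_Calibration = 11+9 = 20
ES_Sample prep = 23; EF_Sample prep = 23+5 = 28
ES_Run assay = 23; EF_Run assay = 23+6 = 29
ES_Incubation = 23; EF_Incubation = 23+12 = 35
ES_Imaging = 11; EF_Imaging = 11+10 = 21
ES_Data extraction = max(EF_Calibration=20, EF_Imaging=21) = 21; EF_Data extraction = 21+8 = 29
ES_Statistical analysis = max(EF_Sample prep=28, EF_Run assay=29, EF_Incubation=35, EF_Data extraction=29) = 35; EF_Statistical analysis = 35+15 = 50
Expected project duration μ = 50 hours. Critical path: Order reagents → Equipment setup → Incubation → Statistical analysis.

Variance along critical path = 0.444 + 0.111 + 2.778 + 7.111 = 10.444; σ = √10.444 = 3.232 hours.
Z = (55 − 50) / 3.232 = 1.547
P(T ≤ 55) = Φ(1.547) ≈ 0.939

0.939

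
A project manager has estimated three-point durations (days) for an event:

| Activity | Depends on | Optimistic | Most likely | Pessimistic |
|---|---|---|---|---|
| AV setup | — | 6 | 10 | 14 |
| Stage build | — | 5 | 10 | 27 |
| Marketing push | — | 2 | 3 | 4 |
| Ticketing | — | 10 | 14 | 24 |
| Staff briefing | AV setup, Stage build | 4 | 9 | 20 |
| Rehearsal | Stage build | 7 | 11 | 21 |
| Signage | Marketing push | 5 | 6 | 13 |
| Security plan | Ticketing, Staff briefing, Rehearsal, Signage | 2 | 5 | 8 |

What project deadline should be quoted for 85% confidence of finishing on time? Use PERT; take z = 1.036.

te_AV setup = (6 + 4·10 + 14)/6 = 60/6 = 10; σ²_AV setup = ((14−6)/6)² = 1.778
te_Stage build = (5 + 4·10 + 27)/6 = 72/6 = 12; σ²_Stage build = ((27−5)/6)² = 13.444
te_Marketing push = (2 + 4·3 + 4)/6 = 18/6 = 3; σ²_Marketing push = ((4−2)/6)² = 0.111
te_Ticketing = (10 + 4·14 + 24)/6 = 90/6 = 15; σ²_Ticketing = ((24−10)/6)² = 5.444
te_Staff briefing = (4 + 4·9 + 20)/6 = 60/6 = 10; σ²_Staff briefing = ((20−4)/6)² = 7.111
te_Rehearsal = (7 + 4·11 + 21)/6 = 72/6 = 12; σ²_Rehearsal = ((21−7)/6)² = 5.444
te_Signage = (5 + 4·6 + 13)/6 = 42/6 = 7; σ²_Signage = ((13−5)/6)² = 1.778
te_Security plan = (2 + 4·5 + 8)/6 = 30/6 = 5; σ²_Security plan = ((8−2)/6)² = 1.000

Forward pass:
ES_AV setup = 0; EF_AV setup = 10
ES_Stage build = 0; EF_Stage build = 12
ES_Marketing push = 0; EF_Marketing push = 3
ES_Ticketing = 0; EF_Ticketing = 15
ES_Staff briefing = max(EF_AV setup=10, EF_Stage build=12) = 12; EF_Staff briefing = 12+10 = 22
ES_Rehearsal = 12; EF_Rehearsal = 12+12 = 24
ES_Signage = 3; EF_Signage = 3+7 = 10
ES_Security plan = max(EF_Ticketing=15, EF_Staff briefing=22, EF_Rehearsal=24, EF_Signage=10) = 24; EF_Security plan = 24+5 = 29
Expected project duration μ = 29 days. Critical path: Stage build → Rehearsal → Security plan.

Variance along critical path = 13.444 + 5.444 + 1.000 = 19.889; σ = 4.460 days.
D = μ + z·σ = 29 + 1.036·4.460 = 33.6 days

33.6 days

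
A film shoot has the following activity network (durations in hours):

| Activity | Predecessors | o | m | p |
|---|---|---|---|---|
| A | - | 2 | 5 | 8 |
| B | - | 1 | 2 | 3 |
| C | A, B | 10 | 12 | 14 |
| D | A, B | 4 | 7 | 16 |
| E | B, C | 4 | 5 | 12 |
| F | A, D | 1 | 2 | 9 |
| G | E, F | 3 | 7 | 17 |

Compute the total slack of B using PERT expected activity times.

te_A = (2 + 4·5 + 8)/6 = 30/6 = 5
te_B = (1 + 4·2 + 3)/6 = 12/6 = 2
te_C = (10 + 4·12 + 14)/6 = 72/6 = 12
te_D = (4 + 4·7 + 16)/6 = 48/6 = 8
te_E = (4 + 4·5 + 12)/6 = 36/6 = 6
te_F = (1 + 4·2 + 9)/6 = 18/6 = 3
te_G = (3 + 4·7 + 17)/6 = 48/6 = 8

Forward pass:
ES_A = 0; EF_A = 5
ES_B = 0; EF_B = 2
ES_C = max(EF_A=5, EF_B=2) = 5; EF_C = 5+12 = 17
ES_D = max(EF_A=5, EF_B=2) = 5; EF_D = 5+8 = 13
ES_E = max(EF_B=2, EF_C=17) = 17; EF_E = 17+6 = 23
ES_F = max(EF_A=5, EF_D=13) = 13; EF_F = 13+3 = 16
ES_G = max(EF_E=23, EF_F=16) = 23; EF_G = 23+8 = 31
Expected project duration μ = 31 hours. Critical path: A → C → E → G.

Backward pass:
LF_G = 31; LS_G = 31−8 = 23
LF_F = LS_G = 23; LS_F = 23−3 = 20
LF_E = LS_G = 23; LS_E = 23−6 = 17
LF_D = LS_F = 20; LS_D = 20−8 = 12
LF_C = LS_E = 17; LS_C = 17−12 = 5
LF_B = min(LS_C=5, LS_D=12, LS_E=17) = 5; LS_B = 5−2 = 3
LF_A = min(LS_C=5, LS_D=12, LS_F=20) = 5; LS_A = 5−5 = 0
Slack_B = LS_B − ES_B = 3 − 0 = 3

3 hours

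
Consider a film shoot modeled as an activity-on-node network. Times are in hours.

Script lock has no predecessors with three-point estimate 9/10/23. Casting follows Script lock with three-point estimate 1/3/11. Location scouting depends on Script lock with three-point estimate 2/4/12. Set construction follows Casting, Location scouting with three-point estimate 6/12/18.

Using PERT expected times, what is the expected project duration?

29 hours

te_Script lock = (9 + 4·10 + 23)/6 = 72/6 = 12
te_Casting = (1 + 4·3 + 11)/6 = 24/6 = 4
te_Location scouting = (2 + 4·4 + 12)/6 = 30/6 = 5
te_Set construction = (6 + 4·12 + 18)/6 = 72/6 = 12

Forward pass:
ES_Script lock = 0; EF_Script lock = 12
ES_Casting = 12; EF_Casting = 12+4 = 16
ES_Location scouting = 12; EF_Location scouting = 12+5 = 17
ES_Set construction = max(EF_Casting=16, EF_Location scouting=17) = 17; EF_Set construction = 17+12 = 29
Expected project duration μ = 29 hours. Critical path: Script lock → Location scouting → Set construction.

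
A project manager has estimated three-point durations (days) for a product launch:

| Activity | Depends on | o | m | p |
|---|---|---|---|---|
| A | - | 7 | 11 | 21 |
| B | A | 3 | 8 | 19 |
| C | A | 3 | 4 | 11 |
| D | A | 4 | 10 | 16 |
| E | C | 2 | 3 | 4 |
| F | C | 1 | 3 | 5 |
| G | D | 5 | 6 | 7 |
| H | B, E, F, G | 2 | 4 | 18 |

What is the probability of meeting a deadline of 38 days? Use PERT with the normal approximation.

te_A = (7 + 4·11 + 21)/6 = 72/6 = 12; σ²_A = ((21−7)/6)² = 5.444
te_B = (3 + 4·8 + 19)/6 = 54/6 = 9; σ²_B = ((19−3)/6)² = 7.111
te_C = (3 + 4·4 + 11)/6 = 30/6 = 5; σ²_C = ((11−3)/6)² = 1.778
te_D = (4 + 4·10 + 16)/6 = 60/6 = 10; σ²_D = ((16−4)/6)² = 4.000
te_E = (2 + 4·3 + 4)/6 = 18/6 = 3; σ²_E = ((4−2)/6)² = 0.111
te_F = (1 + 4·3 + 5)/6 = 18/6 = 3; σ²_F = ((5−1)/6)² = 0.444
te_G = (5 + 4·6 + 7)/6 = 36/6 = 6; σ²_G = ((7−5)/6)² = 0.111
te_H = (2 + 4·4 + 18)/6 = 36/6 = 6; σ²_H = ((18−2)/6)² = 7.111

Forward pass:
ES_A = 0; EF_A = 12
ES_B = 12; EF_B = 12+9 = 21
ES_C = 12; EF_C = 12+5 = 17
ES_D = 12; EF_D = 12+10 = 22
ES_E = 17; EF_E = 17+3 = 20
ES_F = 17; EF_F = 17+3 = 20
ES_G = 22; EF_G = 22+6 = 28
ES_H = max(EF_B=21, EF_E=20, EF_F=20, EF_G=28) = 28; EF_H = 28+6 = 34
Expected project duration μ = 34 days. Critical path: A → D → G → H.

Variance along critical path = 5.444 + 4.000 + 0.111 + 7.111 = 16.667; σ = √16.667 = 4.082 days.
Z = (38 − 34) / 4.082 = 0.980
P(T ≤ 38) = Φ(0.980) ≈ 0.836

0.836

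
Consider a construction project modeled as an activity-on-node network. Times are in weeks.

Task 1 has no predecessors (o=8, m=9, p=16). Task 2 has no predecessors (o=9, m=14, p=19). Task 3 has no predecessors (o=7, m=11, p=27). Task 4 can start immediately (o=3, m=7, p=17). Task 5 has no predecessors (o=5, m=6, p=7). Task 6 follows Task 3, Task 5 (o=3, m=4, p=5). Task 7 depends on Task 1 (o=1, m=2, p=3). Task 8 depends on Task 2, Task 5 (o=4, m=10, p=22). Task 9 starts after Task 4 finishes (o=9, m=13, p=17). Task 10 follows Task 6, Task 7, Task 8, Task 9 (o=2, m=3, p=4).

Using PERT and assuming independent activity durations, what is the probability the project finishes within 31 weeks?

0.808

te_Task 1 = (8 + 4·9 + 16)/6 = 60/6 = 10; σ²_Task 1 = ((16−8)/6)² = 1.778
te_Task 2 = (9 + 4·14 + 19)/6 = 84/6 = 14; σ²_Task 2 = ((19−9)/6)² = 2.778
te_Task 3 = (7 + 4·11 + 27)/6 = 78/6 = 13; σ²_Task 3 = ((27−7)/6)² = 11.111
te_Task 4 = (3 + 4·7 + 17)/6 = 48/6 = 8; σ²_Task 4 = ((17−3)/6)² = 5.444
te_Task 5 = (5 + 4·6 + 7)/6 = 36/6 = 6; σ²_Task 5 = ((7−5)/6)² = 0.111
te_Task 6 = (3 + 4·4 + 5)/6 = 24/6 = 4; σ²_Task 6 = ((5−3)/6)² = 0.111
te_Task 7 = (1 + 4·2 + 3)/6 = 12/6 = 2; σ²_Task 7 = ((3−1)/6)² = 0.111
te_Task 8 = (4 + 4·10 + 22)/6 = 66/6 = 11; σ²_Task 8 = ((22−4)/6)² = 9.000
te_Task 9 = (9 + 4·13 + 17)/6 = 78/6 = 13; σ²_Task 9 = ((17−9)/6)² = 1.778
te_Task 10 = (2 + 4·3 + 4)/6 = 18/6 = 3; σ²_Task 10 = ((4−2)/6)² = 0.111

Forward pass:
ES_Task 1 = 0; EF_Task 1 = 10
ES_Task 2 = 0; EF_Task 2 = 14
ES_Task 3 = 0; EF_Task 3 = 13
ES_Task 4 = 0; EF_Task 4 = 8
ES_Task 5 = 0; EF_Task 5 = 6
ES_Task 6 = max(EF_Task 3=13, EF_Task 5=6) = 13; EF_Task 6 = 13+4 = 17
ES_Task 7 = 10; EF_Task 7 = 10+2 = 12
ES_Task 8 = max(EF_Task 2=14, EF_Task 5=6) = 14; EF_Task 8 = 14+11 = 25
ES_Task 9 = 8; EF_Task 9 = 8+13 = 21
ES_Task 10 = max(EF_Task 6=17, EF_Task 7=12, EF_Task 8=25, EF_Task 9=21) = 25; EF_Task 10 = 25+3 = 28
Expected project duration μ = 28 weeks. Critical path: Task 2 → Task 8 → Task 10.

Variance along critical path = 2.778 + 9.000 + 0.111 = 11.889; σ = √11.889 = 3.448 weeks.
Z = (31 − 28) / 3.448 = 0.870
P(T ≤ 31) = Φ(0.870) ≈ 0.808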